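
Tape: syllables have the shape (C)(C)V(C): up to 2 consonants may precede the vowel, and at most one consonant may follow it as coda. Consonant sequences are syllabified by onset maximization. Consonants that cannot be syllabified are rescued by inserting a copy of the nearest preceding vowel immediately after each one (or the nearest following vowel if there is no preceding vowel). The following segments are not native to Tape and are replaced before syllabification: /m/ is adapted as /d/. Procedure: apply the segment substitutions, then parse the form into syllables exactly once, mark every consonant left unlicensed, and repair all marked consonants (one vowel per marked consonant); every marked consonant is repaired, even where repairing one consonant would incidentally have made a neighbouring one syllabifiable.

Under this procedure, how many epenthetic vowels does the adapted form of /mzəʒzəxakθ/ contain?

1

After substitution the input is /dzəʒzəxakθ/.
The unsyllabifiable consonants are /θ/; each receives one epenthetic vowel.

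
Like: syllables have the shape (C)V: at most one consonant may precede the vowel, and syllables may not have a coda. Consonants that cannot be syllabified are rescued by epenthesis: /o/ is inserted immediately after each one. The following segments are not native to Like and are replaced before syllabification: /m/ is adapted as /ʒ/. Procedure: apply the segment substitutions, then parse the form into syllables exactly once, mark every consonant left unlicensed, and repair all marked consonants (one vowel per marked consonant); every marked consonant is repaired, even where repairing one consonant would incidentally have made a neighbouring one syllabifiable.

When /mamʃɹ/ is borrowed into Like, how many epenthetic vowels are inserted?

3

After substitution the input is /ʒaʒʃɹ/.
The unsyllabifiable consonants are /ʒ/, /ʃ/, /ɹ/; each receives one epenthetic vowel.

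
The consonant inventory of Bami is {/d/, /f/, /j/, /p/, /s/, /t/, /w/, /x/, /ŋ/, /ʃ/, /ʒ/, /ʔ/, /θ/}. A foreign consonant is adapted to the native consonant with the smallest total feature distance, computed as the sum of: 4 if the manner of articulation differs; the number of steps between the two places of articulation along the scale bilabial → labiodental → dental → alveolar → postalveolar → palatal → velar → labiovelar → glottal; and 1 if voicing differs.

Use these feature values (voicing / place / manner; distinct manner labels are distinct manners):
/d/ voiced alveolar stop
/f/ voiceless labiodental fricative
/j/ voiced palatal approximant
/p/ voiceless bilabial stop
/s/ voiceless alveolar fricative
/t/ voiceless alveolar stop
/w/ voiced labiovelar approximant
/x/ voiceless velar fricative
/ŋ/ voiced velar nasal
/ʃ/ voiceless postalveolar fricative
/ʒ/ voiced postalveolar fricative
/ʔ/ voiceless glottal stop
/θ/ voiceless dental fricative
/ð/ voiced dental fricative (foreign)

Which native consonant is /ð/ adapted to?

θ

/θ/ is closest: same manner (fricative), place distance 0 (dental→dental), voicing differs (+1); total 1. Next closest is /f/ at distance 2.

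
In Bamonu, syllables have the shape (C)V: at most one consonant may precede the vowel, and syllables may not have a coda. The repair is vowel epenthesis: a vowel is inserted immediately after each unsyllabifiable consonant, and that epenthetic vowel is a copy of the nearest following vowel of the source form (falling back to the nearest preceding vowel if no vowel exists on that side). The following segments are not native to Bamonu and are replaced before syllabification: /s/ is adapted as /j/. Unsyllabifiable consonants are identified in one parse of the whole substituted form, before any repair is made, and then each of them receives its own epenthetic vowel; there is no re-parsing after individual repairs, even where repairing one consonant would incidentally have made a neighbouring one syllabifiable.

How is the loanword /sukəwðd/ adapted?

jukəwəðədə

Substitution: /s/ → /j/, giving /jukəwðd/.
Under (C)V, the unsyllabifiable consonants are /w/, /ð/, /d/ (no codas are permitted; onsets are limited to one consonant).
Inserting the epenthetic vowel yields /w/ → /wə/, /ð/ → /ðə/, /d/ → /də/.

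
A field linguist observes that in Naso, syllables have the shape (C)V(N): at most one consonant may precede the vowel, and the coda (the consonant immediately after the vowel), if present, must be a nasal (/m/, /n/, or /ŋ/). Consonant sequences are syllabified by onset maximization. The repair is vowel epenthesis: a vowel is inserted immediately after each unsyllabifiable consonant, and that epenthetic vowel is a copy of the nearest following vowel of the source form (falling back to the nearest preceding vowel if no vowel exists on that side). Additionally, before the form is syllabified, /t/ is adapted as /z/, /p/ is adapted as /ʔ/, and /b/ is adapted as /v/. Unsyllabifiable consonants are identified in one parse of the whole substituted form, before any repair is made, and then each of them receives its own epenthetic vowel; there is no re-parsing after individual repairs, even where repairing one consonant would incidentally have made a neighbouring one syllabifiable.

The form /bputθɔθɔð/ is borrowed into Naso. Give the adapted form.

Substitution: /b/ → /v/, /p/ → /ʔ/, /t/ → /z/, giving /vʔuzθɔθɔð/.
Syllabifying with onset maximization leaves /v/, /z/, /ð/ stranded (only a nasal (/m/, /n/, or /ŋ/) is licensed in coda position; onsets are limited to one consonant).
Each unlicensed consonant becomes the onset of a new syllable: /v/ → /vu/, /z/ → /zɔ/, /ð/ → /ðɔ/.

vuʔuzɔθɔθɔðɔ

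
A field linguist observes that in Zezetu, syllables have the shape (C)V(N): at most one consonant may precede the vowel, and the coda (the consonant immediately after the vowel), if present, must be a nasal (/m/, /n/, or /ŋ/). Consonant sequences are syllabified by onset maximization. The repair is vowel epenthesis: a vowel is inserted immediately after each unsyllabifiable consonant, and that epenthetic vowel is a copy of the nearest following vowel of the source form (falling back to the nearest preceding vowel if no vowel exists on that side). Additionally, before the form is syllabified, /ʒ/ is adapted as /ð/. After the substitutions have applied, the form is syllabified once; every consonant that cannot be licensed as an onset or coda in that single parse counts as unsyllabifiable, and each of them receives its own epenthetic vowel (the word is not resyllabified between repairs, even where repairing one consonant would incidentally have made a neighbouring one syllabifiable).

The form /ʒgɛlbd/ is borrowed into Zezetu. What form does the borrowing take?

Substitution: /ʒ/ → /ð/, giving /ðgɛlbd/.
Syllabifying with onset maximization leaves /ð/, /l/, /b/, /d/ stranded (only a nasal (/m/, /n/, or /ŋ/) is licensed in coda position; onsets are limited to one consonant).
Inserting the epenthetic vowel yields /ð/ → /ðɛ/, /l/ → /lɛ/, /b/ → /bɛ/, /d/ → /dɛ/.

ðɛgɛlɛbɛdɛ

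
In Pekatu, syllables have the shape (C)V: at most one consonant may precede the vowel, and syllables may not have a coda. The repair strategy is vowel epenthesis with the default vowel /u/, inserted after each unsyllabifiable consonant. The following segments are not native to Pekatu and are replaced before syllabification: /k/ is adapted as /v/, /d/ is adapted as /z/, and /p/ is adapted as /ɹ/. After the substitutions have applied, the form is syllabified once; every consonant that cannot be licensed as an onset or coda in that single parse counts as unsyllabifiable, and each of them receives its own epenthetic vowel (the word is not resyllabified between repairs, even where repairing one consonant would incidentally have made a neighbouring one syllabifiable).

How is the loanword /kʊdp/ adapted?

vʊzuɹu

Substitution: /k/ → /v/, /d/ → /z/, /p/ → /ɹ/, giving /vʊzɹ/.
Under (C)V, the unsyllabifiable consonants are /z/, /ɹ/ (no codas are permitted; onsets are limited to one consonant).
Inserting the epenthetic vowel yields /z/ → /zu/, /ɹ/ → /ɹu/.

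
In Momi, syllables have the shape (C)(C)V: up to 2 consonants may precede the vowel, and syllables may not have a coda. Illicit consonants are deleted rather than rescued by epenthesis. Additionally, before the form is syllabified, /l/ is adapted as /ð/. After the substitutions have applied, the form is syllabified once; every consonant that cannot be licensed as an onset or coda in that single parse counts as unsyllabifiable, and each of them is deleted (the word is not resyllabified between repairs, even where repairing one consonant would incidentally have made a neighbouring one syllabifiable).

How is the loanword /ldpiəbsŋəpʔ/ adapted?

dpiəsŋə

Substitution: /l/ → /ð/, giving /ðdpiəbsŋəpʔ/.
Syllabifying with onset maximization leaves /ð/, /b/, /p/, /ʔ/ stranded (no codas are permitted; onsets may contain at most 2 consonants).
Each unlicensed consonant is deleted: /ð/, /b/, /p/, /ʔ/.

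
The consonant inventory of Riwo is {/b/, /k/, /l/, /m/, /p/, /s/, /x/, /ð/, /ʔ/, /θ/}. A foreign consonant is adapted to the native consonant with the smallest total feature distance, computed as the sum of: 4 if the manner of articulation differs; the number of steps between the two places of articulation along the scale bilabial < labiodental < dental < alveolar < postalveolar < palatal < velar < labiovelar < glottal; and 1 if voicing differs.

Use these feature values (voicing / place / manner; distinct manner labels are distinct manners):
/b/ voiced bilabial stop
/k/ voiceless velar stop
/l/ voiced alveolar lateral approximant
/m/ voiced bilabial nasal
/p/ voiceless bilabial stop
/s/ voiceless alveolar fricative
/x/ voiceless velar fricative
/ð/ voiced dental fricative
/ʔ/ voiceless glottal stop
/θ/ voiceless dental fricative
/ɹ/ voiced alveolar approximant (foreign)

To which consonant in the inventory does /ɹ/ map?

l

/l/ is closest: manner differs (approximant→lateral approximant, +4), place distance 0 (alveolar→alveolar), same voicing; total 4. Next closest is /s/ at distance 5.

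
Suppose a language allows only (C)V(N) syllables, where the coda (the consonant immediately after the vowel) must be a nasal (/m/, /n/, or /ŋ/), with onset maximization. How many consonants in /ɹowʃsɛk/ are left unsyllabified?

The consonants /w/, /ʃ/, /k/ cannot be parsed into a legal (C)V(N) syllable (only a nasal (/m/, /n/, or /ŋ/) is licensed in coda position; onsets are limited to one consonant).

3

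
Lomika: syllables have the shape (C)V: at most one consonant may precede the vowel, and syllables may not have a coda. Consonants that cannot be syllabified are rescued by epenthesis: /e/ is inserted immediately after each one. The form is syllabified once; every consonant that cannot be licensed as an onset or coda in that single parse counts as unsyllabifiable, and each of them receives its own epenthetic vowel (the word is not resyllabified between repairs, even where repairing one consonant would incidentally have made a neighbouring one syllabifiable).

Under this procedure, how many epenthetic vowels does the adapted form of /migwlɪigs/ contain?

4

The unsyllabifiable consonants are /g/, /w/, /g/, /s/; each receives one epenthetic vowel.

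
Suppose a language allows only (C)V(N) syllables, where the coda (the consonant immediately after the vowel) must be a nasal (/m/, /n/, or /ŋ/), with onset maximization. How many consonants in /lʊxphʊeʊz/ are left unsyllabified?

Syllabifying with onset maximization leaves /x/, /p/, /z/ stranded (only a nasal (/m/, /n/, or /ŋ/) is licensed in coda position; onsets are limited to one consonant).

3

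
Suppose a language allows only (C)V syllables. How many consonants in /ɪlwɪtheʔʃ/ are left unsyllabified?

4

Under (C)V, the unsyllabifiable consonants are /l/, /t/, /ʔ/, /ʃ/ (no codas are permitted; onsets are limited to one consonant).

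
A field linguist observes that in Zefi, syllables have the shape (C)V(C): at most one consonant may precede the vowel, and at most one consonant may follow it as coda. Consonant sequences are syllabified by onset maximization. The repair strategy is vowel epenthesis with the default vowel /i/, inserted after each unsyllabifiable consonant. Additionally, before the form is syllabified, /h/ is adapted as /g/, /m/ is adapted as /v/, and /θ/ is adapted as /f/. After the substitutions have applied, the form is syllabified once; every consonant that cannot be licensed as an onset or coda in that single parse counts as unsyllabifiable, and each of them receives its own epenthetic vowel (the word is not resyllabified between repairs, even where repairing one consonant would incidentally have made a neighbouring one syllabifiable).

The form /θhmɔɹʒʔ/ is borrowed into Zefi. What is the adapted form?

figivɔɹʒiʔi

Substitution: /θ/ → /f/, /h/ → /g/, /m/ → /v/, giving /fgvɔɹʒʔ/.
Syllabifying with onset maximization leaves /f/, /g/, /ʒ/, /ʔ/ stranded (at most one coda consonant is licensed; onsets are limited to one consonant).
Inserting the epenthetic vowel yields /f/ → /fi/, /g/ → /gi/, /ʒ/ → /ʒi/, /ʔ/ → /ʔi/.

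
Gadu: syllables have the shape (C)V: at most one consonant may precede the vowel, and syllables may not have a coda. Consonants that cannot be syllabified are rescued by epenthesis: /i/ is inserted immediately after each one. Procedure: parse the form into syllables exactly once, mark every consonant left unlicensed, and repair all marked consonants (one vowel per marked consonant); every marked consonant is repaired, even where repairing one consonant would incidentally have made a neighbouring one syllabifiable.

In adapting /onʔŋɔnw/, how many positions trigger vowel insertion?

The unsyllabifiable consonants are /n/, /ʔ/, /n/, /w/; each receives one epenthetic vowel.

4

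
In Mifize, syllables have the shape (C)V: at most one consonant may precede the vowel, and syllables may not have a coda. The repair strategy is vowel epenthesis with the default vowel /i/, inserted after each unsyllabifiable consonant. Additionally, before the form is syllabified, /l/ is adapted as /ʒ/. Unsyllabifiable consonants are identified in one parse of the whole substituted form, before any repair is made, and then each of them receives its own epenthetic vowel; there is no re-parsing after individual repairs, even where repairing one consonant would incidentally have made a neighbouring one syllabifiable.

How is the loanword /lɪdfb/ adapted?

Substitution: /l/ → /ʒ/, giving /ʒɪdfb/.
Under (C)V, the unsyllabifiable consonants are /d/, /f/, /b/ (no codas are permitted; onsets are limited to one consonant).
Each unlicensed consonant becomes the onset of a new syllable: /d/ → /di/, /f/ → /fi/, /b/ → /bi/.

ʒɪdifibi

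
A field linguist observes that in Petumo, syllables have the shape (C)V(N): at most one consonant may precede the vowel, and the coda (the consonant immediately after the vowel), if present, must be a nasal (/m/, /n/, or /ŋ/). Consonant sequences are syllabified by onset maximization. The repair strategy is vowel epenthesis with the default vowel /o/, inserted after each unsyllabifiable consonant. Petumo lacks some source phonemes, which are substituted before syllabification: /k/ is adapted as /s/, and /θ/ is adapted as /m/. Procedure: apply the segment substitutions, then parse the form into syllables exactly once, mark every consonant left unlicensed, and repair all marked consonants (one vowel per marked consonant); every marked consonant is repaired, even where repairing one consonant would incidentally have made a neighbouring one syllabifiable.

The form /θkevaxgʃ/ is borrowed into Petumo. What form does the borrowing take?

mosevaxogoʃo

Substitution: /θ/ → /m/, /k/ → /s/, giving /msevaxgʃ/.
Syllabifying with onset maximization leaves /m/, /x/, /g/, /ʃ/ stranded (only a nasal (/m/, /n/, or /ŋ/) is licensed in coda position; onsets are limited to one consonant).
Each unlicensed consonant becomes the onset of a new syllable: /m/ → /mo/, /x/ → /xo/, /g/ → /go/, /ʃ/ → /ʃo/.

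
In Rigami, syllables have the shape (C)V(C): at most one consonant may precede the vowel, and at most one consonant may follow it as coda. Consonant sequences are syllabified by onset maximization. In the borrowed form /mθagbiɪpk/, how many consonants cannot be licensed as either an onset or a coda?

Syllabifying with onset maximization leaves /m/, /k/ stranded (at most one coda consonant is licensed; onsets are limited to one consonant).

2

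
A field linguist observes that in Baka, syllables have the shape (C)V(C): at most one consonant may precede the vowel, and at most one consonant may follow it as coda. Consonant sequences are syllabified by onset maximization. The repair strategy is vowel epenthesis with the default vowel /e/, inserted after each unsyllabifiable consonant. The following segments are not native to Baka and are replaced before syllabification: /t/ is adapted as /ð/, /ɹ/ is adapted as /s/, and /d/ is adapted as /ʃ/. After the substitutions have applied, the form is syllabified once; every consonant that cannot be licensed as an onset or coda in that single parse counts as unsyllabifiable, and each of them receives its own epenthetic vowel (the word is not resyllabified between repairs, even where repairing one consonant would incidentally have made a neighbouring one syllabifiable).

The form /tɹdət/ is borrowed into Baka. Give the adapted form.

Substitution: /t/ → /ð/, /ɹ/ → /s/, /d/ → /ʃ/, giving /ðsʃəð/.
Under (C)V(C), the unsyllabifiable consonants are /ð/, /s/ (at most one coda consonant is licensed; onsets are limited to one consonant).
Each unlicensed consonant becomes the onset of a new syllable: /ð/ → /ðe/, /s/ → /se/.

ðeseʃəð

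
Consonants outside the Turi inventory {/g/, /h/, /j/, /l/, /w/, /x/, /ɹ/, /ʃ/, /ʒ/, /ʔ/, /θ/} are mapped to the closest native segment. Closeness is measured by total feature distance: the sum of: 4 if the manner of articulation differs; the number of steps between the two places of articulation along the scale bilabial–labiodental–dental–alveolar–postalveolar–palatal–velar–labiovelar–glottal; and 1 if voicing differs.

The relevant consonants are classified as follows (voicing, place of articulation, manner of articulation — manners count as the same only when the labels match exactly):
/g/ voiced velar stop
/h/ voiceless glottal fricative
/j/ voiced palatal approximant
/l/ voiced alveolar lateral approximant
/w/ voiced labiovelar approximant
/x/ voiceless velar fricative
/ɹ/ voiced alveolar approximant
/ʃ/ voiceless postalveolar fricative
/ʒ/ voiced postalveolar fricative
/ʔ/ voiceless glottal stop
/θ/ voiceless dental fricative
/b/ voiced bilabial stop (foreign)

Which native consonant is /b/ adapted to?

g

/g/ is closest: same manner (stop), place distance 6 (bilabial→velar), same voicing; total 6. Next closest is /l/ at distance 7.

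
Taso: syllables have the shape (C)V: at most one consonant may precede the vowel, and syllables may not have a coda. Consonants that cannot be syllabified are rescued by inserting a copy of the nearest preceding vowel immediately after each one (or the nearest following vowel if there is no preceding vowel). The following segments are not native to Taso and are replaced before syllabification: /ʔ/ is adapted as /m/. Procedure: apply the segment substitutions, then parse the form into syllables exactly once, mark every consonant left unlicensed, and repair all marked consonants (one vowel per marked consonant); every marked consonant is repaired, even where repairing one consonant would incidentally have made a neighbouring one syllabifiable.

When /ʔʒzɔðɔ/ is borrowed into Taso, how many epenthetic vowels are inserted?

After substitution the input is /mʒzɔðɔ/.
The unsyllabifiable consonants are /m/, /ʒ/; each receives one epenthetic vowel.

2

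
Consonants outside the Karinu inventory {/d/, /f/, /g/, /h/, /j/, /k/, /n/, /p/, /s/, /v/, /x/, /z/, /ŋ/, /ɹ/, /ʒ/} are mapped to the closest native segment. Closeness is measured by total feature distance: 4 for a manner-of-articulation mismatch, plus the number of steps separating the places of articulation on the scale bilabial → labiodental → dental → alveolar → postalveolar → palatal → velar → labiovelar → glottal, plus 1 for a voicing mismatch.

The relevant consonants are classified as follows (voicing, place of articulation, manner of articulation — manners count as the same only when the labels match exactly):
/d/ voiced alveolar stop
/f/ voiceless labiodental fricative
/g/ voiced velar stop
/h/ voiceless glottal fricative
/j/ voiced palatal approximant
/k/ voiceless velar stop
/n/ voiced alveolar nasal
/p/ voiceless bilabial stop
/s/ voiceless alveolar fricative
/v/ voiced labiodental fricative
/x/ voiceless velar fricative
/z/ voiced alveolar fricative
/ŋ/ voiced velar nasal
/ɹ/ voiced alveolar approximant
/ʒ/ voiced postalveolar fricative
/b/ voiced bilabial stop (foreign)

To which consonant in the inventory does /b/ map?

p

/p/ is closest: same manner (stop), place distance 0 (bilabial→bilabial), voicing differs (+1); total 1. Next closest is /d/ at distance 3.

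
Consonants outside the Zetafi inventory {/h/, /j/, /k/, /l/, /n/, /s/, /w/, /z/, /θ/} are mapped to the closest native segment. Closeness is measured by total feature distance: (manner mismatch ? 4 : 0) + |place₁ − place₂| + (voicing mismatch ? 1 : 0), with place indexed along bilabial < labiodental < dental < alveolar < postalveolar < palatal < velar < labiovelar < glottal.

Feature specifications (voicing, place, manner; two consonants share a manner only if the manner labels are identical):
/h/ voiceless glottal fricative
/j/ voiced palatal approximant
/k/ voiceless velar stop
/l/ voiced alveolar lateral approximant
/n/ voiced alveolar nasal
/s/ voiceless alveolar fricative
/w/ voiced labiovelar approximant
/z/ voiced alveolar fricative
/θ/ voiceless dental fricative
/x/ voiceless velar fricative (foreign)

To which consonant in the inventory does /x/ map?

h

/h/ is closest: same manner (fricative), place distance 2 (velar→glottal), same voicing; total 2. Next closest is /s/ at distance 3.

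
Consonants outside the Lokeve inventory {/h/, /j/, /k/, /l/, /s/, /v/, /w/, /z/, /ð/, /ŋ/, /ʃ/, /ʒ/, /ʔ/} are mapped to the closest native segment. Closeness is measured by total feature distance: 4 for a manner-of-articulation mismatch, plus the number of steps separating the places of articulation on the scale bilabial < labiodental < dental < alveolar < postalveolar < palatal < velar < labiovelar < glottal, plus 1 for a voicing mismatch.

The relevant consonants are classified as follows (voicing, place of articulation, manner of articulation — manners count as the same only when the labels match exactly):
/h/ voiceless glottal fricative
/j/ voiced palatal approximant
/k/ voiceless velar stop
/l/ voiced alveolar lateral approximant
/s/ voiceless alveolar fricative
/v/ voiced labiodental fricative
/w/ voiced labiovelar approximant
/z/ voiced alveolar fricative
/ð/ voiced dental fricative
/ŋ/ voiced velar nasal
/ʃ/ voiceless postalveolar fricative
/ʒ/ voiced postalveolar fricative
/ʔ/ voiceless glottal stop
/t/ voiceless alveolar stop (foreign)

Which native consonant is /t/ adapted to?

k

/k/ is closest: same manner (stop), place distance 3 (alveolar→velar), same voicing; total 3. Next closest is /s/ at distance 4.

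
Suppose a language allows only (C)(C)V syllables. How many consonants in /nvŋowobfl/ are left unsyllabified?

The consonants /n/, /b/, /f/, /l/ cannot be parsed into a legal (C)(C)V syllable (no codas are permitted; onsets may contain at most 2 consonants).

4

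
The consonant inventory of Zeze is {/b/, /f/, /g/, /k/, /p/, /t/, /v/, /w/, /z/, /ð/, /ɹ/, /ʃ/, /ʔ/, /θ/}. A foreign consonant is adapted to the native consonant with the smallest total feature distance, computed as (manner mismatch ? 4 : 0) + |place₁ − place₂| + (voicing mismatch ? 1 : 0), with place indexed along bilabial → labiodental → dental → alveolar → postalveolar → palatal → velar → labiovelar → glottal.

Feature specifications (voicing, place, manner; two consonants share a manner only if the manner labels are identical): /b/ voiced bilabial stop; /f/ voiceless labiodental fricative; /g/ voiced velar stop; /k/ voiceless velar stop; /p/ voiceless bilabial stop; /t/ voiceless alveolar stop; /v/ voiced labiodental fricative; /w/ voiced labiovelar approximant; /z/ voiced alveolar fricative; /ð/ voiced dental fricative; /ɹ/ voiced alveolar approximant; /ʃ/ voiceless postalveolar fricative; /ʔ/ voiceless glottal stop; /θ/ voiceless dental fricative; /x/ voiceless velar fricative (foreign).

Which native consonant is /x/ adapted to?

/ʃ/ is closest: same manner (fricative), place distance 2 (velar→postalveolar), same voicing; total 2. Next closest is /k/ at distance 4.

ʃ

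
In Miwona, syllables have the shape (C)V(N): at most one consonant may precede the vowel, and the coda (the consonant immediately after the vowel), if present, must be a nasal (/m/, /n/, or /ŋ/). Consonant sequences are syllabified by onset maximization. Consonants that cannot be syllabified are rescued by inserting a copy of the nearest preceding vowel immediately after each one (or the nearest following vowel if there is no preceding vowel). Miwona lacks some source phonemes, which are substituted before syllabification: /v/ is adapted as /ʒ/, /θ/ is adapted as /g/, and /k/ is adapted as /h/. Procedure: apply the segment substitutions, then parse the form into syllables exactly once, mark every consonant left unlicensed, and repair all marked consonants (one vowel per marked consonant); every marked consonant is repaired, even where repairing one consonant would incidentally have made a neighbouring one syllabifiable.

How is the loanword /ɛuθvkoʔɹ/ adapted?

ɛuguʒuhoʔoɹo

Substitution: /θ/ → /g/, /v/ → /ʒ/, /k/ → /h/, giving /ɛugʒhoʔɹ/.
The consonants /g/, /ʒ/, /ʔ/, /ɹ/ cannot be parsed into a legal (C)V(N) syllable (only a nasal (/m/, /n/, or /ŋ/) is licensed in coda position; onsets are limited to one consonant).
Each unlicensed consonant becomes the onset of a new syllable: /g/ → /gu/, /ʒ/ → /ʒu/, /ʔ/ → /ʔo/, /ɹ/ → /ɹo/.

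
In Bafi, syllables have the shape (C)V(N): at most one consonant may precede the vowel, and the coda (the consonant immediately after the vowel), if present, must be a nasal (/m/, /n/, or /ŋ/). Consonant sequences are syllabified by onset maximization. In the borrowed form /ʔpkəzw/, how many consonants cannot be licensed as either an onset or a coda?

4

Under (C)V(N), the unsyllabifiable consonants are /ʔ/, /p/, /z/, /w/ (only a nasal (/m/, /n/, or /ŋ/) is licensed in coda position; onsets are limited to one consonant).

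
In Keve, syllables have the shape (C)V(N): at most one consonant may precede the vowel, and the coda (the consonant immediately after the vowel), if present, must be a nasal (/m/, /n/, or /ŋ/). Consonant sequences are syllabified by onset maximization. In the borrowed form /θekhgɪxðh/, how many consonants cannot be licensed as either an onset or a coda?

5

The consonants /k/, /h/, /x/, /ð/, /h/ cannot be parsed into a legal (C)V(N) syllable (only a nasal (/m/, /n/, or /ŋ/) is licensed in coda position; onsets are limited to one consonant).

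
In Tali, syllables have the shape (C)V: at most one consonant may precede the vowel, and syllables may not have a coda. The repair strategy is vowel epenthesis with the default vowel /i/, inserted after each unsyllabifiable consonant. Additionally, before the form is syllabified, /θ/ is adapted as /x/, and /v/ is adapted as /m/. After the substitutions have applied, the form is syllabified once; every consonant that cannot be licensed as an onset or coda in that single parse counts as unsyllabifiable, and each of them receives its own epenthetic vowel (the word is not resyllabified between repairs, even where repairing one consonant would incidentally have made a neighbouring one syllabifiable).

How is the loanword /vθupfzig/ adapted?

mixupifizigi

Substitution: /v/ → /m/, /θ/ → /x/, giving /mxupfzig/.
Syllabifying with onset maximization leaves /m/, /p/, /f/, /g/ stranded (no codas are permitted; onsets are limited to one consonant).
Each unlicensed consonant becomes the onset of a new syllable: /m/ → /mi/, /p/ → /pi/, /f/ → /fi/, /g/ → /gi/.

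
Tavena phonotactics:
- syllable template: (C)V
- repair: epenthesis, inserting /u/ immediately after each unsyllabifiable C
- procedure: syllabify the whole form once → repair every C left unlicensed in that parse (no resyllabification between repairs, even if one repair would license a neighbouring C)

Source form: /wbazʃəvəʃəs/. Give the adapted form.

Syllabifying with onset maximization leaves /w/, /z/, /s/ stranded (no codas are permitted; onsets are limited to one consonant).
Each unlicensed consonant becomes the onset of a new syllable: /w/ → /wu/, /z/ → /zu/, /s/ → /su/.

wubazuʃəvəʃəsu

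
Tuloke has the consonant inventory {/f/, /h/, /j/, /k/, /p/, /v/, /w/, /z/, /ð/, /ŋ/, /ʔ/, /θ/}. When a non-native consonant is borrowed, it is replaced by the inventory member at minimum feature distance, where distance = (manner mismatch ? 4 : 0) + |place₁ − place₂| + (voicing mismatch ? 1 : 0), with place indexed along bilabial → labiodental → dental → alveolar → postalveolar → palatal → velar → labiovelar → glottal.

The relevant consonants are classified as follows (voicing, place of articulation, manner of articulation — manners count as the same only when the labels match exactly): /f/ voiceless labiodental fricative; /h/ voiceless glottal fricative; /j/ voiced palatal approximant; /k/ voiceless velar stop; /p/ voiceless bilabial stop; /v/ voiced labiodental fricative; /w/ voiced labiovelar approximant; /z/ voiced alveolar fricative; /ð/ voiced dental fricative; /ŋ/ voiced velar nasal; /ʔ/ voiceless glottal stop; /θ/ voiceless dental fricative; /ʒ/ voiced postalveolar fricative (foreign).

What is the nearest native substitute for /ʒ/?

/z/ is closest: same manner (fricative), place distance 1 (postalveolar→alveolar), same voicing; total 1. Next closest is /ð/ at distance 2.

z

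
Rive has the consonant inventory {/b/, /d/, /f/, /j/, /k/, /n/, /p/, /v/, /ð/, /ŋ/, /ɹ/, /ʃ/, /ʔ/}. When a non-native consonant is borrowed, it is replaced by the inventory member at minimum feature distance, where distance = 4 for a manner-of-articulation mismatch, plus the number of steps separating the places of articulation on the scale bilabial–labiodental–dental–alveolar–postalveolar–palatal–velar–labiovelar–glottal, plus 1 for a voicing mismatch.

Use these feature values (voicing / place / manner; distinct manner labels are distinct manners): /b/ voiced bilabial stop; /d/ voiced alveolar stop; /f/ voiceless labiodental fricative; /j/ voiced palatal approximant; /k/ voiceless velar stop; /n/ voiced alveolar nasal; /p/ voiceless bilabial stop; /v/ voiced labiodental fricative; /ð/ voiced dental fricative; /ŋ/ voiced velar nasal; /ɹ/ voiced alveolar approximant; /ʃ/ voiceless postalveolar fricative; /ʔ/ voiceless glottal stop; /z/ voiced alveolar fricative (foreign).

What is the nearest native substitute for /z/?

ð

/ð/ is closest: same manner (fricative), place distance 1 (alveolar→dental), same voicing; total 1. Next closest is /v/ at distance 2.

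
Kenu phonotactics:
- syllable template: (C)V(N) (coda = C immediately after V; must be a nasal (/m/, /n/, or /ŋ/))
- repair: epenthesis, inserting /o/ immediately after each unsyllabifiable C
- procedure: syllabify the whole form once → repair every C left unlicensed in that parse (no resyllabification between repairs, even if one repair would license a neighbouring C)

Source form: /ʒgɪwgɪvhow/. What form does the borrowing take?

The consonants /ʒ/, /w/, /v/, /w/ cannot be parsed into a legal (C)V(N) syllable (only a nasal (/m/, /n/, or /ŋ/) is licensed in coda position; onsets are limited to one consonant).
Epenthesis after each stranded consonant: /ʒ/ → /ʒo/, /w/ → /wo/, /v/ → /vo/, /w/ → /wo/.

ʒogɪwogɪvohowo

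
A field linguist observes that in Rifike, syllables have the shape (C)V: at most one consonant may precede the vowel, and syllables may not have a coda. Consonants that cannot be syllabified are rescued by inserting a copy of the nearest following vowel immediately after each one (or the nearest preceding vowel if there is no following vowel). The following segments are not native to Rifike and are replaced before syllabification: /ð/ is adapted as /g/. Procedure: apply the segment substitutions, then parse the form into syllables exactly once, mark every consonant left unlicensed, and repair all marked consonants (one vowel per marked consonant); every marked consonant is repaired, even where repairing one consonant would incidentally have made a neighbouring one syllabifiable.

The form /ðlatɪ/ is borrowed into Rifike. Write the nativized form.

galatɪ

Substitution: /ð/ → /g/, giving /glatɪ/.
Syllabifying with onset maximization leaves /g/ stranded (no codas are permitted; onsets are limited to one consonant).
Inserting the epenthetic vowel yields /g/ → /ga/.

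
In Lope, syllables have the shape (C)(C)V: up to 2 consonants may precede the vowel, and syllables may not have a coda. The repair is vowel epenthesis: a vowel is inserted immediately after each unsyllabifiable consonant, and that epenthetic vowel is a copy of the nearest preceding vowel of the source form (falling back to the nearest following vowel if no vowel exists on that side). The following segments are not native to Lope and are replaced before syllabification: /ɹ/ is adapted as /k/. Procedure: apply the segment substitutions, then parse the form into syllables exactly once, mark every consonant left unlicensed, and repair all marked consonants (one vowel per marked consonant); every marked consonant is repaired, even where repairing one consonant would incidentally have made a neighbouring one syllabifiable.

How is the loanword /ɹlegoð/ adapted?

Substitution: /ɹ/ → /k/, giving /klegoð/.
Under (C)(C)V, the unsyllabifiable consonants are /ð/ (no codas are permitted; onsets may contain at most 2 consonants).
Each unlicensed consonant becomes the onset of a new syllable: /ð/ → /ðo/.

klegoðo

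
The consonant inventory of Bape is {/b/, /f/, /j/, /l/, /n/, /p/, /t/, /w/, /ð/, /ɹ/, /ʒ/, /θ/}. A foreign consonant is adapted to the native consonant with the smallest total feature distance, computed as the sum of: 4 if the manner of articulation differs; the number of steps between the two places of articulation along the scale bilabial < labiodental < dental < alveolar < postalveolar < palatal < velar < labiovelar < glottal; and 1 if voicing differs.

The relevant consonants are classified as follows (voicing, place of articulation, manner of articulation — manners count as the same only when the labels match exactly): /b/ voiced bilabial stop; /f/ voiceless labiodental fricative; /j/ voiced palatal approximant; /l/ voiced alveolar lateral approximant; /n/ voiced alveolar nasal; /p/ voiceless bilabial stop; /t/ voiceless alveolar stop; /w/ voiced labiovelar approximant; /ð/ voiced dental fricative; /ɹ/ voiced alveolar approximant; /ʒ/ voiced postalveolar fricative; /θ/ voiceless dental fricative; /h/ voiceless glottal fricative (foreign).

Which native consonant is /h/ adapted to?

/ʒ/ is closest: same manner (fricative), place distance 4 (glottal→postalveolar), voicing differs (+1); total 5. Next closest is /w/ at distance 6.

ʒ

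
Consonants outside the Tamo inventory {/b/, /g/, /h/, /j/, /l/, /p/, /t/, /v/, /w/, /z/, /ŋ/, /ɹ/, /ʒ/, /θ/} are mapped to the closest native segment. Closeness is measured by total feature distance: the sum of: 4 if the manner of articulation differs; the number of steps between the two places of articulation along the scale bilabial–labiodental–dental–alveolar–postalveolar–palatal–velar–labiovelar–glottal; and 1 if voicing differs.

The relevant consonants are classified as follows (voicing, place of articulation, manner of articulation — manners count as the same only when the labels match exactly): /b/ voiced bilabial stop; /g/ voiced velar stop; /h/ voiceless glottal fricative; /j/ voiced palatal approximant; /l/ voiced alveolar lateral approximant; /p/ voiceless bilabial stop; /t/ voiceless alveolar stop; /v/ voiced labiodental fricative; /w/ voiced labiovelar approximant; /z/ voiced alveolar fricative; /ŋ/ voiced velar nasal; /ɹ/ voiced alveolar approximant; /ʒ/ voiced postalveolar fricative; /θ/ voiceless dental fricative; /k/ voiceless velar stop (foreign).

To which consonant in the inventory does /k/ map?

g

/g/ is closest: same manner (stop), place distance 0 (velar→velar), voicing differs (+1); total 1. Next closest is /t/ at distance 3.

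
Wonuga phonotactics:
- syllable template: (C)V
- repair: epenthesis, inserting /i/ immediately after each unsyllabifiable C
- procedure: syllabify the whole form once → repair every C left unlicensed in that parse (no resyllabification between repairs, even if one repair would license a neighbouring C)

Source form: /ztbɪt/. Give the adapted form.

zitibɪti

The consonants /z/, /t/, /t/ cannot be parsed into a legal (C)V syllable (no codas are permitted; onsets are limited to one consonant).
Each unlicensed consonant becomes the onset of a new syllable: /z/ → /zi/, /t/ → /ti/, /t/ → /ti/.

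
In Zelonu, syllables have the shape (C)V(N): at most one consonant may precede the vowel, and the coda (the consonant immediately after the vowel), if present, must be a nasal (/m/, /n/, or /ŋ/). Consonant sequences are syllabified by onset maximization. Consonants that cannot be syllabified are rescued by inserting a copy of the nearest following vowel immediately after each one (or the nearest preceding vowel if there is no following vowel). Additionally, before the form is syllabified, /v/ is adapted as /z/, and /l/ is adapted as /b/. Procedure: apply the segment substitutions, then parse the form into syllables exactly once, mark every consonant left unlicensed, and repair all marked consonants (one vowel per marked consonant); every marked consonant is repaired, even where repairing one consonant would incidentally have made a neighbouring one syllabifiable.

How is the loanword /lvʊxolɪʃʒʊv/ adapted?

bʊzʊxobɪʃʊʒʊzʊ

Substitution: /l/ → /b/, /v/ → /z/, giving /bzʊxobɪʃʒʊz/.
Under (C)V(N), the unsyllabifiable consonants are /b/, /ʃ/, /z/ (only a nasal (/m/, /n/, or /ŋ/) is licensed in coda position; onsets are limited to one consonant).
Each unlicensed consonant becomes the onset of a new syllable: /b/ → /bʊ/, /ʃ/ → /ʃʊ/, /z/ → /zʊ/.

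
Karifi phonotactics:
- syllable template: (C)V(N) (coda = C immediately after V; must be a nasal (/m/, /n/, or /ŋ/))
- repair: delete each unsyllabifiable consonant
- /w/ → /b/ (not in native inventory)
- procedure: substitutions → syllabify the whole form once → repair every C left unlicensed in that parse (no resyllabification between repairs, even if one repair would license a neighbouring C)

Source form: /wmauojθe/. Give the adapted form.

mauoθe

Substitution: /w/ → /b/, giving /bmauojθe/.
Syllabifying with onset maximization leaves /b/, /j/ stranded (only a nasal (/m/, /n/, or /ŋ/) is licensed in coda position; onsets are limited to one consonant).
Deleting the stranded consonants removes /b/, /j/.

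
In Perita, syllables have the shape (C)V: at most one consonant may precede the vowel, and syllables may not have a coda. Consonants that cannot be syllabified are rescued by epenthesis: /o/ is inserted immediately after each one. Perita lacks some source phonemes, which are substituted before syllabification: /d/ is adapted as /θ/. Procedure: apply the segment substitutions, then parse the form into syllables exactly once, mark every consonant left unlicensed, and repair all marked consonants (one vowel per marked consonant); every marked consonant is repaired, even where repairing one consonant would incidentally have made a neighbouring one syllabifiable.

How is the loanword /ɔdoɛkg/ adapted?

ɔθoɛkogo

Substitution: /d/ → /θ/, giving /ɔθoɛkg/.
Under (C)V, the unsyllabifiable consonants are /k/, /g/ (no codas are permitted; onsets are limited to one consonant).
Each unlicensed consonant becomes the onset of a new syllable: /k/ → /ko/, /g/ → /go/.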